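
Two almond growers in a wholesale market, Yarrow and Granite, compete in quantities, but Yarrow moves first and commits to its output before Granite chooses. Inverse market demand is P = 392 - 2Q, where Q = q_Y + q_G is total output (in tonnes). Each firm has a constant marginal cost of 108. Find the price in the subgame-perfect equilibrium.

179

The follower Granite best-responds to any q_Y: π_G = (392 - 2Q)q_G - 108q_G.
Setting the follower's marginal profit to zero, 284 - 2q_Y - 4q_G = 0, i.e. q_G = (284 - 2q_Y)/4.
Yarrow substitutes q_G(q_Y) into its own profit: π_Y = q_Y(392 - 2q_Y - (284 - 2q_Y)/2) - 108q_Y = (250 - q_Y)q_Y - 108q_Y.
Maximising: ∂π_Y/∂q_Y = 142 - 2q_Y = 0, giving q_Y = 71.
Then q_G = (284 - 2·71)/4 = 71/2.
Total output Q = 213/2, so price P = 392 - 2·(213/2) = 179.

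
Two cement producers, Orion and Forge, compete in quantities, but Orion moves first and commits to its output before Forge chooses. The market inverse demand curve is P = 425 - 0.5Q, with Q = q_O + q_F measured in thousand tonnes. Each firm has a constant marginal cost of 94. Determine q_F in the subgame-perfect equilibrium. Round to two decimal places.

165.50

Solve by backward induction. Given q_O, the follower Forge maximises π_F = (425 - (1/2)q_O - (1/2)q_F)q_F - 94q_F.
∂π_F/∂q_F = 331 - (1/2)q_O - q_F = 0 gives the reaction function q_F = (331 - (1/2)q_O).
Orion substitutes q_F(q_O) into its own profit: π_O = q_O(425 - (1/2)q_O - (331 - (1/2)q_O)/2) - 94q_O = (519/2 - (1/4)q_O)q_O - 94q_O.
The leader's first-order condition 331/2 - (1/2)q_O = 0 yields q_O = 331.
Then q_F = (331 - (1/2)·331) = 331/2.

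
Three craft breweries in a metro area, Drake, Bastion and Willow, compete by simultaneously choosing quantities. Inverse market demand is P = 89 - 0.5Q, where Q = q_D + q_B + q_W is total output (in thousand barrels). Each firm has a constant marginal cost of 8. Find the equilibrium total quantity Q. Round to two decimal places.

121.50

A representative firm's profit is π_i = q_i(89 - 0.5Q) - 8q_i.
First-order condition (treating rivals' output as given): 81 - q_i - (1/2)·Σ_{j≠i} q_j = 0.
With identical firms every q_j equals q_i, so Σ_{j≠i} q_j = 2q_i and 81 = 2q_i, giving q_i = 81/2.
Total output Q = 81/2 + 81/2 + 81/2 = 243/2.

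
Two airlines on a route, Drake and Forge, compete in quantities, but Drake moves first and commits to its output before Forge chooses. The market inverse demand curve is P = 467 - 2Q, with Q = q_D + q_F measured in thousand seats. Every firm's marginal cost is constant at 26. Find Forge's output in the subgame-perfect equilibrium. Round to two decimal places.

Solve by backward induction. Given q_D, the follower Forge maximises π_F = (467 - 2q_D - 2q_F)q_F - 26q_F.
Setting the follower's marginal profit to zero, 441 - 2q_D - 4q_F = 0, i.e. q_F = (441 - 2q_D)/4.
Drake substitutes q_F(q_D) into its own profit: π_D = q_D(467 - 2q_D - (441 - 2q_D)/2) - 26q_D = (493/2 - q_D)q_D - 26q_D.
The leader's first-order condition 441/2 - 2q_D = 0 yields q_D = 441/4.
Then q_F = (441 - 2·(441/4))/4 = 441/8.

55.13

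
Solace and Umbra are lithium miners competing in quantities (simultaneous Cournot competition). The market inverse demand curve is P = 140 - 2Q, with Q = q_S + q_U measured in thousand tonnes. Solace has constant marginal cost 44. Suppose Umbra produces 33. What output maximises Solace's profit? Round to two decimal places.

7.50

With the rival's output fixed at 33, Solace's profit is π_S = (140 - 2·33 - 2q_S)q_S - (44q_S) = (74 - 2q_S)q_S - (44q_S).
∂π_S/∂q_S = 30 - 4q_S = 0, so q_S = 15/2.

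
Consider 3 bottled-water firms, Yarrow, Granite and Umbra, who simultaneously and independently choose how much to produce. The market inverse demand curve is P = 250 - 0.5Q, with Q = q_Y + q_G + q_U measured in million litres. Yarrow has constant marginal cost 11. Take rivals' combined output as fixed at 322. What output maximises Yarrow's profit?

78

With rivals' combined output fixed at 322, Yarrow's profit is π_Y = (250 - (1/2)·322 - (1/2)q_Y)q_Y - (11q_Y) = (89 - (1/2)q_Y)q_Y - (11q_Y).
∂π_Y/∂q_Y = 78 - q_Y = 0, so q_Y = 78.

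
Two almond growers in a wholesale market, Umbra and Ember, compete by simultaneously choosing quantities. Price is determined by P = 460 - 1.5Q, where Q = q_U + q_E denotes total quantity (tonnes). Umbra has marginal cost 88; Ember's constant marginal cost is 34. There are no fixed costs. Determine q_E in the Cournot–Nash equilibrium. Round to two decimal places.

106.67

Umbra's profit: π_U = (460 - 1.5Q)q_U - (88q_U). Setting ∂π_U/∂q_U = 0: 372 - 3q_U - (3/2)(q_E) = 0.
Ember's profit: π_E = (460 - 1.5Q)q_E - (34q_E). Setting ∂π_E/∂q_E = 0: 426 - 3q_E - (3/2)(q_U) = 0.
Best responses: q_U = (372 - (3/2)q_E)/3, q_E = (426 - (3/2)q_U)/3.
Substituting one into the other gives q_U = 212/3 and q_E = 320/3.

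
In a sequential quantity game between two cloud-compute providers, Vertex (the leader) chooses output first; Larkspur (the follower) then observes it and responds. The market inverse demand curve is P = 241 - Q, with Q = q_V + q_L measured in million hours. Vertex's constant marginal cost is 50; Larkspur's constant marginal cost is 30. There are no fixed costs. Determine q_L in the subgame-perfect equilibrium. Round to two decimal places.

The follower Larkspur best-responds to any q_V: π_L = (241 - Q)q_L - 30q_L.
∂π_L/∂q_L = 211 - q_V - 2q_L = 0 gives the reaction function q_L = (211 - q_V)/2.
Vertex substitutes q_L(q_V) into its own profit: π_V = q_V(241 - q_V - (211 - q_V)/2) - 50q_V = (271/2 - (1/2)q_V)q_V - 50q_V.
Leader FOC: 171/2 - q_V = 0, so q_V = 171/2.
Then q_L = (211 - 171/2)/2 = 251/4.

62.75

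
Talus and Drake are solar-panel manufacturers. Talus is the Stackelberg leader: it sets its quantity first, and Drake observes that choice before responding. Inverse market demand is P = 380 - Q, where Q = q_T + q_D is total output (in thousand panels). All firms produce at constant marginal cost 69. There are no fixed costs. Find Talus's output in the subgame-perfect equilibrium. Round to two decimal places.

155.50

Solve by backward induction. Given q_T, the follower Drake maximises π_D = (380 - q_T - q_D)q_D - 69q_D.
Setting the follower's marginal profit to zero, 311 - q_T - 2q_D = 0, i.e. q_D = (311 - q_T)/2.
Talus substitutes q_D(q_T) into its own profit: π_T = q_T(380 - q_T - (311 - q_T)/2) - 69q_T = (449/2 - (1/2)q_T)q_T - 69q_T.
The leader's first-order condition 311/2 - q_T = 0 yields q_T = 311/2.
Then q_D = (311 - 311/2)/2 = 311/4.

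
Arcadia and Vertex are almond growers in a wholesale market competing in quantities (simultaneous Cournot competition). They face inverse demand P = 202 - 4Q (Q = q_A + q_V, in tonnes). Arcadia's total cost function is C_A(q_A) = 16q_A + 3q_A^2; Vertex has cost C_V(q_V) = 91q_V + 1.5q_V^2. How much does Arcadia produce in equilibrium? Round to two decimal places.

11.61

Arcadia's profit: π_A = (202 - 4Q)q_A - (16q_A + 3q_A²). Setting ∂π_A/∂q_A = 0: 186 - 14q_A - 4(q_V) = 0.
Vertex's profit: π_V = (202 - 4Q)q_V - (91q_V + (3/2)q_V²). Setting ∂π_V/∂q_V = 0: 111 - 11q_V - 4(q_A) = 0.
Best responses: q_A = (186 - 4q_V)/14, q_V = (111 - 4q_A)/11.
Solving the pair: q_A = 267/23, q_V = 135/23.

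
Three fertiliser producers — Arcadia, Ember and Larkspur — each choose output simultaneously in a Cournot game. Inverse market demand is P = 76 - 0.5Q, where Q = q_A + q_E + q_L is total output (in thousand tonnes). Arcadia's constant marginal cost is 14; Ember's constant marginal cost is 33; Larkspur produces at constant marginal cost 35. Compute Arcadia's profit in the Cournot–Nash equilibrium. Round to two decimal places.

1300.50

Arcadia's profit: π_A = (76 - 0.5Q)q_A - (14q_A). Setting ∂π_A/∂q_A = 0: 62 - q_A - (1/2)(q_E + q_L) = 0.
Ember's first-order condition: 43 - q_E - (1/2)(q_A + q_L) = 0.
Larkspur's first-order condition: 41 - q_L - (1/2)(q_A + q_E) = 0.
Summing all 3 equations gives 146 − 2Q = 0, hence Q = 73.
Back-substituting: q_A = (62 − 73/2)/(1/2) = 51, q_E = (43 − 73/2)/(1/2) = 13, q_L = (41 − 73/2)/(1/2) = 9.
Price P = 76 - (1/2)·73 = 79/2.
Arcadia's profit: (79/2 - 14)·51 = 1300.5000.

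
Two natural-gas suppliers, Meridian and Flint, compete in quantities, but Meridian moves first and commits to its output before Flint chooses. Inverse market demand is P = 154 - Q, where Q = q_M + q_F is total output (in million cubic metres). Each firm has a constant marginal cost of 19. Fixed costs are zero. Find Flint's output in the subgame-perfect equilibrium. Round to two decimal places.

The follower Flint best-responds to any q_M: π_F = (154 - Q)q_F - 19q_F.
Setting the follower's marginal profit to zero, 135 - q_M - 2q_F = 0, i.e. q_F = (135 - q_M)/2.
Meridian substitutes q_F(q_M) into its own profit: π_M = q_M(154 - q_M - (135 - q_M)/2) - 19q_M = (173/2 - (1/2)q_M)q_M - 19q_M.
Maximising: ∂π_M/∂q_M = 135/2 - q_M = 0, giving q_M = 135/2.
Then q_F = (135 - 135/2)/2 = 135/4.

33.75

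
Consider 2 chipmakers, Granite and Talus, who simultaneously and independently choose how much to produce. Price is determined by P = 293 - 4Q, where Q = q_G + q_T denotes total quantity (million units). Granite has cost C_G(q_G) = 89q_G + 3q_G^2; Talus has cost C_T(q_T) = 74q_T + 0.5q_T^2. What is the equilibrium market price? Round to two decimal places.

176.27

Granite's profit: π_G = (293 - 4Q)q_G - (89q_G + 3q_G²). Setting ∂π_G/∂q_G = 0: 204 - 14q_G - 4(q_T) = 0.
Talus's first-order condition: 219 - 9q_T - 4(q_G) = 0.
So q_G = (204 - 4q_T)/14 and q_T = (219 - 4q_G)/9.
Solving the pair: q_G = 96/11, q_T = 225/11.
Total output Q = 321/11, so price P = 293 - 4·(321/11) = 1939/11.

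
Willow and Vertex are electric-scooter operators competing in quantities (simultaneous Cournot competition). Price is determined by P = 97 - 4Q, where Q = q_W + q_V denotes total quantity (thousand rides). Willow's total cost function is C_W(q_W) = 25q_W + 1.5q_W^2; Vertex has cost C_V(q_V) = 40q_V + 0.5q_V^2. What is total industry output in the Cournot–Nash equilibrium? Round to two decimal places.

Willow's profit: π_W = (97 - 4Q)q_W - (25q_W + (3/2)q_W²). Setting ∂π_W/∂q_W = 0: 72 - 11q_W - 4(q_V) = 0.
Vertex's first-order condition: 57 - 9q_V - 4(q_W) = 0.
Rearranging gives the reaction functions q_W = (72 - 4q_V)/11 and q_V = (57 - 4q_W)/9.
Substituting one into the other gives q_W = 420/83 and q_V = 339/83.
Total output Q = 420/83 + 339/83 = 759/83.

9.14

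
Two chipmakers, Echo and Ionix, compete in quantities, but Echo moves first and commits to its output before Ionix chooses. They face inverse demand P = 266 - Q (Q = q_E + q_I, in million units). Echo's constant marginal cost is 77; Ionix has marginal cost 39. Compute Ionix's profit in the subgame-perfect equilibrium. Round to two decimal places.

5738.06

The follower Ionix best-responds to any q_E: π_I = (266 - Q)q_I - 39q_I.
∂π_I/∂q_I = 227 - q_E - 2q_I = 0 gives the reaction function q_I = (227 - q_E)/2.
The leader anticipates this reaction. Substituting into P = 266 - Q gives P = 305/2 - (1/2)q_E, so π_E = (305/2 - (1/2)q_E)q_E - 77q_E.
The leader's first-order condition 151/2 - q_E = 0 yields q_E = 151/2.
Then q_I = (227 - 151/2)/2 = 303/4.
Price P = 266 - 605/4 = 459/4.
Ionix's profit: (459/4 - 39)·(303/4) = 5738.0625.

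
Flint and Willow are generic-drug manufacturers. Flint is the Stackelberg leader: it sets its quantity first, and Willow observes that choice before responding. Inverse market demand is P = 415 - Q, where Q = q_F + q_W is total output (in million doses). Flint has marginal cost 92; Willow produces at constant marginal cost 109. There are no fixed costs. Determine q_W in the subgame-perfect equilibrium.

The follower Willow best-responds to any q_F: π_W = (415 - Q)q_W - 109q_W.
∂π_W/∂q_W = 306 - q_F - 2q_W = 0 gives the reaction function q_W = (306 - q_F)/2.
The leader anticipates this reaction. Substituting into P = 415 - Q gives P = 262 - (1/2)q_F, so π_F = (262 - (1/2)q_F)q_F - 92q_F.
Maximising: ∂π_F/∂q_F = 170 - q_F = 0, giving q_F = 170.
Then q_W = (306 - 170)/2 = 68.

68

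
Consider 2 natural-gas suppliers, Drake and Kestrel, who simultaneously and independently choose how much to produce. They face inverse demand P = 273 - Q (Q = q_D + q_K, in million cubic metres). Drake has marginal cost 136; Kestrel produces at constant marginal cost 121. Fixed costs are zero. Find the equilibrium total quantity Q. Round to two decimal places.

96.33

Drake's profit: π_D = (273 - Q)q_D - (136q_D). Setting ∂π_D/∂q_D = 0: 137 - 2q_D - (q_K) = 0.
Kestrel's profit: π_K = (273 - Q)q_K - (121q_K). Setting ∂π_K/∂q_K = 0: 152 - 2q_K - (q_D) = 0.
So q_D = (137 - q_K)/2 and q_K = (152 - q_D)/2.
Substituting one into the other gives q_D = 122/3 and q_K = 167/3.
Total output Q = 122/3 + 167/3 = 289/3.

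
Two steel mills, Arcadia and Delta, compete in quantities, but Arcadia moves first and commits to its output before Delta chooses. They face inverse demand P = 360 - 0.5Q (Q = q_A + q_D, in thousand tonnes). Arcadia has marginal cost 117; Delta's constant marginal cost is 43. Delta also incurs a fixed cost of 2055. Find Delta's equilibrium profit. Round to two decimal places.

24973.13

Solve by backward induction. Given q_A, the follower Delta maximises π_D = (360 - (1/2)q_A - (1/2)q_D)q_D - 43q_D.
Setting the follower's marginal profit to zero, 317 - (1/2)q_A - q_D = 0, i.e. q_D = (317 - (1/2)q_A).
Arcadia substitutes q_D(q_A) into its own profit: π_A = q_A(360 - (1/2)q_A - (317 - (1/2)q_A)/2) - 117q_A = (403/2 - (1/4)q_A)q_A - 117q_A.
Maximising: ∂π_A/∂q_A = 169/2 - (1/2)q_A = 0, giving q_A = 169.
Then q_D = (317 - (1/2)·169) = 465/2.
Price P = 360 - (1/2)·(803/2) = 637/4.
Delta's profit: (637/4 - 43)·(465/2) - 2055 = 24973.1250.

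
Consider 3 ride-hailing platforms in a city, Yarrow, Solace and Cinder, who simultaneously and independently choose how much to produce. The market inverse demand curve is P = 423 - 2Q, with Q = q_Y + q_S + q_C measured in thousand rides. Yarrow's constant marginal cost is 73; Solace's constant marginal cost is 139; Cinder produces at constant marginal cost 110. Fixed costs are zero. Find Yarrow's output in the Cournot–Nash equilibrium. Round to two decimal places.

Yarrow's profit: π_Y = (423 - 2Q)q_Y - (73q_Y). Setting ∂π_Y/∂q_Y = 0: 350 - 4q_Y - 2(q_S + q_C) = 0.
Solace's profit: π_S = (423 - 2Q)q_S - (139q_S). Setting ∂π_S/∂q_S = 0: 284 - 4q_S - 2(q_Y + q_C) = 0.
Cinder's profit: π_C = (423 - 2Q)q_C - (110q_C). Setting ∂π_C/∂q_C = 0: 313 - 4q_C - 2(q_Y + q_S) = 0.
Adding the 3 first-order conditions: 947 − 8Q = 0, so Q = 947/8.
Back-substituting: q_Y = (350 − 947/4)/2 = 453/8, q_S = (284 − 947/4)/2 = 189/8, q_C = (313 − 947/4)/2 = 305/8.

56.63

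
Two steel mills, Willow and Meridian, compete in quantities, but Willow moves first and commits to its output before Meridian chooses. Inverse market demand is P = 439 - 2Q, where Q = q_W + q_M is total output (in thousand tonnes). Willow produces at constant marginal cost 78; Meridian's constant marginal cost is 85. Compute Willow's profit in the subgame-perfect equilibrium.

8464

The follower Meridian best-responds to any q_W: π_M = (439 - 2Q)q_M - 85q_M.
Follower FOC: 354 - 2q_W - 4q_M = 0, so q_M(q_W) = (354 - 2q_W)/4.
Willow substitutes q_M(q_W) into its own profit: π_W = q_W(439 - 2q_W - (354 - 2q_W)/2) - 78q_W = (262 - q_W)q_W - 78q_W.
Maximising: ∂π_W/∂q_W = 184 - 2q_W = 0, giving q_W = 92.
Then q_M = (354 - 2·92)/4 = 85/2.
Price P = 439 - 2·(269/2) = 170.
Willow's profit: (170 - 78)·92 = 8464.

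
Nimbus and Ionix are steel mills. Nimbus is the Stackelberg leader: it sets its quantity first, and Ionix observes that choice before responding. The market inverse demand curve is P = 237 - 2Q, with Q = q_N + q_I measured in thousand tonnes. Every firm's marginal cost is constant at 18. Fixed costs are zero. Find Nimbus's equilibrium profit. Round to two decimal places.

2997.56

Solve by backward induction. Given q_N, the follower Ionix maximises π_I = (237 - 2q_N - 2q_I)q_I - 18q_I.
Setting the follower's marginal profit to zero, 219 - 2q_N - 4q_I = 0, i.e. q_I = (219 - 2q_N)/4.
Nimbus substitutes q_I(q_N) into its own profit: π_N = q_N(237 - 2q_N - (219 - 2q_N)/2) - 18q_N = (255/2 - q_N)q_N - 18q_N.
The leader's first-order condition 219/2 - 2q_N = 0 yields q_N = 219/4.
Then q_I = (219 - 2·(219/4))/4 = 219/8.
Price P = 237 - 2·(657/8) = 291/4.
Nimbus's profit: (291/4 - 18)·(219/4) = 2997.5625.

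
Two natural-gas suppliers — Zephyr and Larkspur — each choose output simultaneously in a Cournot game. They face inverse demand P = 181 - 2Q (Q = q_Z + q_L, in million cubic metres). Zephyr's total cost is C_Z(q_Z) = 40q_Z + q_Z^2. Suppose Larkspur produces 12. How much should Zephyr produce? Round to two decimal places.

19.50

With the rival's output fixed at 12, Zephyr's profit is π_Z = (181 - 2·12 - 2q_Z)q_Z - (40q_Z + q_Z²) = (157 - 2q_Z)q_Z - (40q_Z + q_Z²).
∂π_Z/∂q_Z = 117 - 6q_Z = 0, so q_Z = 39/2.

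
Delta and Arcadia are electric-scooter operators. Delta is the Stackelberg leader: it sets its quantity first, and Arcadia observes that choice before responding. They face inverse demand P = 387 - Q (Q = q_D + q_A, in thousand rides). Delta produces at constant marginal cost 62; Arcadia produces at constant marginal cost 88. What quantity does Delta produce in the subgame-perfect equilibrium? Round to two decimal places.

175.50

Solve by backward induction. Given q_D, the follower Arcadia maximises π_A = (387 - q_D - q_A)q_A - 88q_A.
∂π_A/∂q_A = 299 - q_D - 2q_A = 0 gives the reaction function q_A = (299 - q_D)/2.
The leader anticipates this reaction. Substituting into P = 387 - Q gives P = 475/2 - (1/2)q_D, so π_D = (475/2 - (1/2)q_D)q_D - 62q_D.
Maximising: ∂π_D/∂q_D = 351/2 - q_D = 0, giving q_D = 351/2.
Then q_A = (299 - 351/2)/2 = 247/4.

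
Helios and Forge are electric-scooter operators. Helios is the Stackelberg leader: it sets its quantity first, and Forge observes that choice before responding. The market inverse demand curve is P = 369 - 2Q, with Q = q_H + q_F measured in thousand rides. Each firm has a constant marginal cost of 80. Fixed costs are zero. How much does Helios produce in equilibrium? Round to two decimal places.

Solve by backward induction. Given q_H, the follower Forge maximises π_F = (369 - 2q_H - 2q_F)q_F - 80q_F.
Follower FOC: 289 - 2q_H - 4q_F = 0, so q_F(q_H) = (289 - 2q_H)/4.
The leader anticipates this reaction. Substituting into P = 369 - 2Q gives P = 449/2 - q_H, so π_H = (449/2 - q_H)q_H - 80q_H.
Maximising: ∂π_H/∂q_H = 289/2 - 2q_H = 0, giving q_H = 289/4.
Then q_F = (289 - 2·(289/4))/4 = 289/8.

72.25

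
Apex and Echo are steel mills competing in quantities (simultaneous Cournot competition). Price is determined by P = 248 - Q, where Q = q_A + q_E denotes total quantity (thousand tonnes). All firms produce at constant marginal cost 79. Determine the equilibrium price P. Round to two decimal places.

135.33

A representative firm's profit is π_i = q_i(248 - Q) - 79q_i.
First-order condition (treating rivals' output as given): 169 - 2q_i - q_j = 0.
By symmetry each firm produces the same amount; substituting q_j = q_i yields q_i = 169/3.
Total output Q = 338/3, so price P = 248 - 338/3 = 406/3.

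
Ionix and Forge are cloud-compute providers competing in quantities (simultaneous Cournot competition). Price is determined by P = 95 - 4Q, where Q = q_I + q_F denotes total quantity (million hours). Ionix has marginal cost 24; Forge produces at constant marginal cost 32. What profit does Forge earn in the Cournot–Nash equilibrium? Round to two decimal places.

84.03

Ionix's profit: π_I = (95 - 4Q)q_I - (24q_I). Setting ∂π_I/∂q_I = 0: 71 - 8q_I - 4(q_F) = 0.
Forge's first-order condition: 63 - 8q_F - 4(q_I) = 0.
So q_I = (71 - 4q_F)/8 and q_F = (63 - 4q_I)/8.
Solving the pair: q_I = 79/12, q_F = 55/12.
Price P = 95 - 4·(67/6) = 151/3.
Forge's profit: (151/3 - 32)·(55/12) = 84.0278.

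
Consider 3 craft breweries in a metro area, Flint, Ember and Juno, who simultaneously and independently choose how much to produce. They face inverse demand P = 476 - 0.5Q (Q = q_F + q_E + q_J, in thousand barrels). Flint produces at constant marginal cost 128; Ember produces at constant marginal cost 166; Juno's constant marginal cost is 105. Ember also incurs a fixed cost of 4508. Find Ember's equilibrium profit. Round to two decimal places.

1057.13

Flint's profit: π_F = (476 - 0.5Q)q_F - (128q_F). Setting ∂π_F/∂q_F = 0: 348 - q_F - (1/2)(q_E + q_J) = 0.
Ember's first-order condition: 310 - q_E - (1/2)(q_F + q_J) = 0.
Juno's first-order condition: 371 - q_J - (1/2)(q_F + q_E) = 0.
Summing all 3 equations gives 1029 − 2Q = 0, hence Q = 1029/2.
Back-substituting: q_F = (348 − 1029/4)/(1/2) = 363/2, q_E = (310 − 1029/4)/(1/2) = 211/2, q_J = (371 − 1029/4)/(1/2) = 455/2.
Price P = 476 - (1/2)·(1029/2) = 875/4.
Ember's profit: (875/4 - 166)·(211/2) - 4508 = 1057.1250.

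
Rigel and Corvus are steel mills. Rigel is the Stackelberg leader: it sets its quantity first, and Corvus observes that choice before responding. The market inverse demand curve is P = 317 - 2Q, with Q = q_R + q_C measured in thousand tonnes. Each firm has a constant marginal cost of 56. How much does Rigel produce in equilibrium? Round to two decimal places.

Solve by backward induction. Given q_R, the follower Corvus maximises π_C = (317 - 2q_R - 2q_C)q_C - 56q_C.
∂π_C/∂q_C = 261 - 2q_R - 4q_C = 0 gives the reaction function q_C = (261 - 2q_R)/4.
The leader anticipates this reaction. Substituting into P = 317 - 2Q gives P = 373/2 - q_R, so π_R = (373/2 - q_R)q_R - 56q_R.
The leader's first-order condition 261/2 - 2q_R = 0 yields q_R = 261/4.
Then q_C = (261 - 2·(261/4))/4 = 261/8.

65.25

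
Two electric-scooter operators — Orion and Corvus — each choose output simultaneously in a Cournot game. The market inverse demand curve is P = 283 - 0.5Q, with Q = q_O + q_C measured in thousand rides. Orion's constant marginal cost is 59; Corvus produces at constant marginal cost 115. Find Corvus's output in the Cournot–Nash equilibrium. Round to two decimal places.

Orion's profit: π_O = (283 - 0.5Q)q_O - (59q_O). Setting ∂π_O/∂q_O = 0: 224 - q_O - (1/2)(q_C) = 0.
Corvus's first-order condition: 168 - q_C - (1/2)(q_O) = 0.
Rearranging gives the reaction functions q_O = (224 - (1/2)q_C) and q_C = (168 - (1/2)q_O).
Solving the pair: q_O = 560/3, q_C = 224/3.

74.67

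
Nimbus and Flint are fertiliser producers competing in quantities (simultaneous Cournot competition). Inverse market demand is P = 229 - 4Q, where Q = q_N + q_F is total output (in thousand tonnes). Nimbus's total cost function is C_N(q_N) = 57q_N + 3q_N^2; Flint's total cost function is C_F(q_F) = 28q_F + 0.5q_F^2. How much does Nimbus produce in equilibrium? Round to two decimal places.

Nimbus's profit: π_N = (229 - 4Q)q_N - (57q_N + 3q_N²). Setting ∂π_N/∂q_N = 0: 172 - 14q_N - 4(q_F) = 0.
Flint's profit: π_F = (229 - 4Q)q_F - (28q_F + (1/2)q_F²). Setting ∂π_F/∂q_F = 0: 201 - 9q_F - 4(q_N) = 0.
Best responses: q_N = (172 - 4q_F)/14, q_F = (201 - 4q_N)/9.
Solving the pair: q_N = 372/55, q_F = 1063/55.

6.76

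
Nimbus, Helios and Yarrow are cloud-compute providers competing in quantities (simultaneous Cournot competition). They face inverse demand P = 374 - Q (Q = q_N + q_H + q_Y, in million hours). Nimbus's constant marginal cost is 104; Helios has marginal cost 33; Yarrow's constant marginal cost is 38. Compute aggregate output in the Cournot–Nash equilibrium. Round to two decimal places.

236.75

Nimbus's profit: π_N = (374 - Q)q_N - (104q_N). Setting ∂π_N/∂q_N = 0: 270 - 2q_N - (q_H + q_Y) = 0.
Helios's first-order condition: 341 - 2q_H - (q_N + q_Y) = 0.
Yarrow's first-order condition: 336 - 2q_Y - (q_N + q_H) = 0.
Summing all 3 equations gives 947 − 4Q = 0, hence Q = 947/4.
Back-substituting: q_N = (270 − 947/4) = 133/4, q_H = (341 − 947/4) = 417/4, q_Y = (336 − 947/4) = 397/4.
Total output Q = 133/4 + 417/4 + 397/4 = 947/4.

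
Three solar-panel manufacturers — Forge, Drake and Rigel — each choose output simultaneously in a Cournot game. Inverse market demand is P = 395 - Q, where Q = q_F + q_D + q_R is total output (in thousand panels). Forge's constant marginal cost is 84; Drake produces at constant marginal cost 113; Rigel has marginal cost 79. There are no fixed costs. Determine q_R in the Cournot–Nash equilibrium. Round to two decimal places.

88.75

Forge's profit: π_F = (395 - Q)q_F - (84q_F). Setting ∂π_F/∂q_F = 0: 311 - 2q_F - (q_D + q_R) = 0.
Drake's profit: π_D = (395 - Q)q_D - (113q_D). Setting ∂π_D/∂q_D = 0: 282 - 2q_D - (q_F + q_R) = 0.
Rigel's first-order condition: 316 - 2q_R - (q_F + q_D) = 0.
Adding the 3 conditions: 909 − 2Q − 2Q = 0, i.e. Q = 909/4.
Back-substituting: q_F = (311 − 909/4) = 335/4, q_D = (282 − 909/4) = 219/4, q_R = (316 − 909/4) = 355/4.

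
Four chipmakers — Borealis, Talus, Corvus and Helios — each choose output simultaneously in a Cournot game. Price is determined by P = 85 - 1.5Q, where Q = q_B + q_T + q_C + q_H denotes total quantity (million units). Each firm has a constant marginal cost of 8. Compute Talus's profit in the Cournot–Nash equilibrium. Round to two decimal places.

158.11

A representative firm's profit is π_i = q_i(85 - 1.5Q) - 8q_i.
First-order condition (treating rivals' output as given): 77 - 3q_i - (3/2)·Σ_{j≠i} q_j = 0.
With identical firms every q_j equals q_i, so Σ_{j≠i} q_j = 3q_i and 77 = (15/2)q_i, giving q_i = 154/15.
Price P = 85 - (3/2)·(616/15) = 117/5.
Talus's profit: (117/5 - 8)·(154/15) = 158.1067.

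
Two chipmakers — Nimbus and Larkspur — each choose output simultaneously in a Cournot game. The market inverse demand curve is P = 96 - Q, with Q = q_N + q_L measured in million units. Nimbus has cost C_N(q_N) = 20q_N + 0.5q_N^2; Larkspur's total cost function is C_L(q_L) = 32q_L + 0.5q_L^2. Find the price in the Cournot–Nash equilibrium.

Nimbus's profit: π_N = (96 - Q)q_N - (20q_N + (1/2)q_N²). Setting ∂π_N/∂q_N = 0: 76 - 3q_N - (q_L) = 0.
Larkspur's first-order condition: 64 - 3q_L - (q_N) = 0.
Rearranging gives the reaction functions q_N = (76 - q_L)/3 and q_L = (64 - q_N)/3.
Solving the pair: q_N = 41/2, q_L = 29/2.
Total output Q = 35, so price P = 96 - 35 = 61.

61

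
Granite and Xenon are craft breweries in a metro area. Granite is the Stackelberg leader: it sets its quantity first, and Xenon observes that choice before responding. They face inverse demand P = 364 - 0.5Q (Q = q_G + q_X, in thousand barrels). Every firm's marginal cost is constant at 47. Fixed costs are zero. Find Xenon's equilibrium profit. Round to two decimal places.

The follower Xenon best-responds to any q_G: π_X = (364 - 0.5Q)q_X - 47q_X.
Setting the follower's marginal profit to zero, 317 - (1/2)q_G - q_X = 0, i.e. q_X = (317 - (1/2)q_G).
Granite substitutes q_X(q_G) into its own profit: π_G = q_G(364 - (1/2)q_G - (317 - (1/2)q_G)/2) - 47q_G = (411/2 - (1/4)q_G)q_G - 47q_G.
The leader's first-order condition 317/2 - (1/2)q_G = 0 yields q_G = 317.
Then q_X = (317 - (1/2)·317) = 317/2.
Price P = 364 - (1/2)·(951/2) = 505/4.
Xenon's profit: (505/4 - 47)·(317/2) = 12561.1250.

12561.13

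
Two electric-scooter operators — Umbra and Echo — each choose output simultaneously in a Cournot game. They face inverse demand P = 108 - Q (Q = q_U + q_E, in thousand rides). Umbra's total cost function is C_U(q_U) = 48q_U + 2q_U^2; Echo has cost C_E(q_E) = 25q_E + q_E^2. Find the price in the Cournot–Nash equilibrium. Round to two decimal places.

82.13

Umbra's profit: π_U = (108 - Q)q_U - (48q_U + 2q_U²). Setting ∂π_U/∂q_U = 0: 60 - 6q_U - (q_E) = 0.
Echo's first-order condition: 83 - 4q_E - (q_U) = 0.
Best responses: q_U = (60 - q_E)/6, q_E = (83 - q_U)/4.
Solving the pair: q_U = 157/23, q_E = 438/23.
Total output Q = 595/23, so price P = 108 - 595/23 = 1889/23.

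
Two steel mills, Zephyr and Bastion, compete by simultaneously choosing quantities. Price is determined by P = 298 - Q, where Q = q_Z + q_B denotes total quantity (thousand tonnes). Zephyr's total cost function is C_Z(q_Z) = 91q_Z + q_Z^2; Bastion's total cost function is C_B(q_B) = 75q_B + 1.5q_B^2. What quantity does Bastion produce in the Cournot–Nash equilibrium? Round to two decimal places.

36.05

Zephyr's profit: π_Z = (298 - Q)q_Z - (91q_Z + q_Z²). Setting ∂π_Z/∂q_Z = 0: 207 - 4q_Z - (q_B) = 0.
Bastion's profit: π_B = (298 - Q)q_B - (75q_B + (3/2)q_B²). Setting ∂π_B/∂q_B = 0: 223 - 5q_B - (q_Z) = 0.
Rearranging gives the reaction functions q_Z = (207 - q_B)/4 and q_B = (223 - q_Z)/5.
Substituting one into the other gives q_Z = 812/19 and q_B = 685/19.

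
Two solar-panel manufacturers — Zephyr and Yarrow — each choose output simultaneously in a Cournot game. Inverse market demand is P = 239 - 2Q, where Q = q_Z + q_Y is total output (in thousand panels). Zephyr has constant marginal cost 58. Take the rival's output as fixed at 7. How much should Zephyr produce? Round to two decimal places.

With the rival's output fixed at 7, Zephyr's profit is π_Z = (239 - 2·7 - 2q_Z)q_Z - (58q_Z) = (225 - 2q_Z)q_Z - (58q_Z).
∂π_Z/∂q_Z = 167 - 4q_Z = 0, so q_Z = 167/4.

41.75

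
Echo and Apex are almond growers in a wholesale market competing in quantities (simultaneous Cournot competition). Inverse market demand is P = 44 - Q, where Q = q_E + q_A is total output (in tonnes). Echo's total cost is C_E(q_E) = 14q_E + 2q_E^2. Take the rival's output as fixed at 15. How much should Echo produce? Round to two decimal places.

With the rival's output fixed at 15, Echo's profit is π_E = (44 - 15 - q_E)q_E - (14q_E + 2q_E²) = (29 - q_E)q_E - (14q_E + 2q_E²).
∂π_E/∂q_E = 15 - 6q_E = 0, so q_E = 5/2.

2.50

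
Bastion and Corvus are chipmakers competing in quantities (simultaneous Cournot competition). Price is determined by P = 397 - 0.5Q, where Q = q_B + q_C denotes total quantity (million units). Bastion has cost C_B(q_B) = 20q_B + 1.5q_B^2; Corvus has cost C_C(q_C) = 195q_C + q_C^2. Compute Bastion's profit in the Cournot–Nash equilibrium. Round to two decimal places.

Bastion's profit: π_B = (397 - 0.5Q)q_B - (20q_B + (3/2)q_B²). Setting ∂π_B/∂q_B = 0: 377 - 4q_B - (1/2)(q_C) = 0.
Corvus's profit: π_C = (397 - 0.5Q)q_C - (195q_C + q_C²). Setting ∂π_C/∂q_C = 0: 202 - 3q_C - (1/2)(q_B) = 0.
Rearranging gives the reaction functions q_B = (377 - (1/2)q_C)/4 and q_C = (202 - (1/2)q_B)/3.
Solving the pair: q_B = 87.6596, q_C = 52.7234.
Price P = 397 - (1/2)·140.3830 = 326.8085.
Bastion's profit: 326.8085·87.6596 - 20·87.6596 - (3/2)·87.6596² = 15368.4020.

15368.40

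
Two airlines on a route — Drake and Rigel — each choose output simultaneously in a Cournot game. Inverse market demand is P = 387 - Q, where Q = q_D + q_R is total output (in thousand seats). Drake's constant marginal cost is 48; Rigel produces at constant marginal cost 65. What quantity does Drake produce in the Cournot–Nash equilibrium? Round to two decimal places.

118.67

Drake's profit: π_D = (387 - Q)q_D - (48q_D). Setting ∂π_D/∂q_D = 0: 339 - 2q_D - (q_R) = 0.
Rigel's profit: π_R = (387 - Q)q_R - (65q_R). Setting ∂π_R/∂q_R = 0: 322 - 2q_R - (q_D) = 0.
So q_D = (339 - q_R)/2 and q_R = (322 - q_D)/2.
Solving the pair: q_D = 356/3, q_R = 305/3.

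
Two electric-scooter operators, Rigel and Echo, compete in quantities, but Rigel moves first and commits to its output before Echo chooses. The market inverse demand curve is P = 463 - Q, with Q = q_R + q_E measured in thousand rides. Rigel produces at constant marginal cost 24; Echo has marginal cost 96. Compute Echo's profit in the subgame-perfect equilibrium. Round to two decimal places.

3108.06

The follower Echo best-responds to any q_R: π_E = (463 - Q)q_E - 96q_E.
Follower FOC: 367 - q_R - 2q_E = 0, so q_E(q_R) = (367 - q_R)/2.
The leader anticipates this reaction. Substituting into P = 463 - Q gives P = 559/2 - (1/2)q_R, so π_R = (559/2 - (1/2)q_R)q_R - 24q_R.
Leader FOC: 511/2 - q_R = 0, so q_R = 511/2.
Then q_E = (367 - 511/2)/2 = 223/4.
Price P = 463 - 1245/4 = 607/4.
Echo's profit: (607/4 - 96)·(223/4) = 3108.0625.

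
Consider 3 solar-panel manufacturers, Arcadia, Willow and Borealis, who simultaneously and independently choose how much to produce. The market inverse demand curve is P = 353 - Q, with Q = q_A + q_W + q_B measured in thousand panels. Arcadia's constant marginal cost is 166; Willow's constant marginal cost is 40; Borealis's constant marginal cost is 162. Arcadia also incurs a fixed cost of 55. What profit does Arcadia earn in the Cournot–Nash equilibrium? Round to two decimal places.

148.06

Arcadia's profit: π_A = (353 - Q)q_A - (166q_A). Setting ∂π_A/∂q_A = 0: 187 - 2q_A - (q_W + q_B) = 0.
Willow's first-order condition: 313 - 2q_W - (q_A + q_B) = 0.
Borealis's profit: π_B = (353 - Q)q_B - (162q_B). Setting ∂π_B/∂q_B = 0: 191 - 2q_B - (q_A + q_W) = 0.
Summing all 3 equations gives 691 − 4Q = 0, hence Q = 691/4.
Back-substituting: q_A = (187 − 691/4) = 57/4, q_W = (313 − 691/4) = 561/4, q_B = (191 − 691/4) = 73/4.
Price P = 353 - 691/4 = 721/4.
Arcadia's profit: (721/4 - 166)·(57/4) - 55 = 148.0625.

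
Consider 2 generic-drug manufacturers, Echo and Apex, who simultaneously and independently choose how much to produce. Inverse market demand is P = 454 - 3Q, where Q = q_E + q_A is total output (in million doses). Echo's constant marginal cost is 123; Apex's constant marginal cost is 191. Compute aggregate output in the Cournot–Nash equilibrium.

Echo's profit: π_E = (454 - 3Q)q_E - (123q_E). Setting ∂π_E/∂q_E = 0: 331 - 6q_E - 3(q_A) = 0.
Apex's profit: π_A = (454 - 3Q)q_A - (191q_A). Setting ∂π_A/∂q_A = 0: 263 - 6q_A - 3(q_E) = 0.
Best responses: q_E = (331 - 3q_A)/6, q_A = (263 - 3q_E)/6.
Solving the pair: q_E = 133/3, q_A = 65/3.
Total output Q = 133/3 + 65/3 = 66.

66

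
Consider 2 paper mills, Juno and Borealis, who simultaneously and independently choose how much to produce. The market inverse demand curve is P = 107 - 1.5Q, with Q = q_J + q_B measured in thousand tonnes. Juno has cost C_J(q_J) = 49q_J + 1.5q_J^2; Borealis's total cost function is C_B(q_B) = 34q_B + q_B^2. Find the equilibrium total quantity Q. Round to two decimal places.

Juno's profit: π_J = (107 - 1.5Q)q_J - (49q_J + (3/2)q_J²). Setting ∂π_J/∂q_J = 0: 58 - 6q_J - (3/2)(q_B) = 0.
Borealis's first-order condition: 73 - 5q_B - (3/2)(q_J) = 0.
Rearranging gives the reaction functions q_J = (58 - (3/2)q_B)/6 and q_B = (73 - (3/2)q_J)/5.
Solving the pair: q_J = 722/111, q_B = 468/37.
Total output Q = 722/111 + 468/37 = 19.1532.

19.15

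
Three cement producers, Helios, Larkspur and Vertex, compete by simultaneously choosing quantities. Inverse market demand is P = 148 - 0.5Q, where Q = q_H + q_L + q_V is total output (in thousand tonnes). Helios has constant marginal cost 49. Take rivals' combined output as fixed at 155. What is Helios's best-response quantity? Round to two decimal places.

21.50

With rivals' combined output fixed at 155, Helios's profit is π_H = (148 - (1/2)·155 - (1/2)q_H)q_H - (49q_H) = (141/2 - (1/2)q_H)q_H - (49q_H).
∂π_H/∂q_H = 43/2 - q_H = 0, so q_H = 43/2.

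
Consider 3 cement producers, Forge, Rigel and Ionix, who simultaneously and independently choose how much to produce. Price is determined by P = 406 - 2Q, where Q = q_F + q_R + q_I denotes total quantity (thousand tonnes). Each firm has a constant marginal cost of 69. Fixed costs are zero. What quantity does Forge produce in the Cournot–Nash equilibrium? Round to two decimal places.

Each firm earns π_i = (406 - 2Q)q_i - 69q_i.
First-order condition (treating rivals' output as given): 337 - 4q_i - 2·Σ_{j≠i} q_j = 0.
By symmetry each firm produces the same amount; substituting Σ_{j≠i} q_j = 2q_i yields q_i = 337/8.

42.13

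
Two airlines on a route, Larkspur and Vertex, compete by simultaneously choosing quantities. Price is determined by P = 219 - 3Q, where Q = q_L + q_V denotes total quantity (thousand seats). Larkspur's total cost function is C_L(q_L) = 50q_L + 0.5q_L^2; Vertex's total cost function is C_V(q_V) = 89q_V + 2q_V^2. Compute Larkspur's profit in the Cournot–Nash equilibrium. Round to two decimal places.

Larkspur's profit: π_L = (219 - 3Q)q_L - (50q_L + (1/2)q_L²). Setting ∂π_L/∂q_L = 0: 169 - 7q_L - 3(q_V) = 0.
Vertex's first-order condition: 130 - 10q_V - 3(q_L) = 0.
So q_L = (169 - 3q_V)/7 and q_V = (130 - 3q_L)/10.
Substituting one into the other gives q_L = 1300/61 and q_V = 403/61.
Price P = 219 - 3·(1703/61) = 135.2459.
Larkspur's profit: 135.2459·(1300/61) - 50·(1300/61) - (1/2)(1300/61)² = 1589.6264.

1589.63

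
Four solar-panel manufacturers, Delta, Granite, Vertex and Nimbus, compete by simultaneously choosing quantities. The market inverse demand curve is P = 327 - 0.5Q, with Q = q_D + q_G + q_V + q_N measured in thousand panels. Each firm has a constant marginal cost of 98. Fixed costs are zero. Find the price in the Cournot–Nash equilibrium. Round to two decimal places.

143.80

A representative firm's profit is π_i = q_i(327 - 0.5Q) - 98q_i.
First-order condition (treating rivals' output as given): 229 - q_i - (1/2)·Σ_{j≠i} q_j = 0.
With identical firms every q_j equals q_i, so Σ_{j≠i} q_j = 3q_i and 229 = (5/2)q_i, giving q_i = 458/5.
Total output Q = 1832/5, so price P = 327 - (1/2)·(1832/5) = 719/5.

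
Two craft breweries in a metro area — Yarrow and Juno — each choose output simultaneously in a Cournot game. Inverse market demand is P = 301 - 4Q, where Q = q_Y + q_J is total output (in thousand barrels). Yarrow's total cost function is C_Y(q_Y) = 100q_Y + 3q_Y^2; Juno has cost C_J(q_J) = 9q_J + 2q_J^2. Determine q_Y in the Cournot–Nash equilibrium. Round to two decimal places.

Yarrow's profit: π_Y = (301 - 4Q)q_Y - (100q_Y + 3q_Y²). Setting ∂π_Y/∂q_Y = 0: 201 - 14q_Y - 4(q_J) = 0.
Juno's first-order condition: 292 - 12q_J - 4(q_Y) = 0.
So q_Y = (201 - 4q_J)/14 and q_J = (292 - 4q_Y)/12.
Substituting one into the other gives q_Y = 311/38 and q_J = 821/38.

8.18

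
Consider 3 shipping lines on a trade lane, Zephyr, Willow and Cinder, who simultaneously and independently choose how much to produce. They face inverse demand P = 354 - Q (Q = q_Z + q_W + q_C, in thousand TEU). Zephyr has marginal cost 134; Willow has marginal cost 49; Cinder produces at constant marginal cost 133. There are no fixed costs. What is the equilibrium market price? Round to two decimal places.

Zephyr's profit: π_Z = (354 - Q)q_Z - (134q_Z). Setting ∂π_Z/∂q_Z = 0: 220 - 2q_Z - (q_W + q_C) = 0.
Willow's first-order condition: 305 - 2q_W - (q_Z + q_C) = 0.
Cinder's profit: π_C = (354 - Q)q_C - (133q_C). Setting ∂π_C/∂q_C = 0: 221 - 2q_C - (q_Z + q_W) = 0.
Summing all 3 equations gives 746 − 4Q = 0, hence Q = 373/2.
Back-substituting: q_Z = (220 − 373/2) = 67/2, q_W = (305 − 373/2) = 237/2, q_C = (221 − 373/2) = 69/2.
Total output Q = 373/2, so price P = 354 - 373/2 = 335/2.

167.50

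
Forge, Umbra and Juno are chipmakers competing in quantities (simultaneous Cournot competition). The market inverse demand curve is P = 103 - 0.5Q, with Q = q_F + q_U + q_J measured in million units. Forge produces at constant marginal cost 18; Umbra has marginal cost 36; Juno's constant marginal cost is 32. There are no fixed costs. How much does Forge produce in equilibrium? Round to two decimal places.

Forge's profit: π_F = (103 - 0.5Q)q_F - (18q_F). Setting ∂π_F/∂q_F = 0: 85 - q_F - (1/2)(q_U + q_J) = 0.
Umbra's profit: π_U = (103 - 0.5Q)q_U - (36q_U). Setting ∂π_U/∂q_U = 0: 67 - q_U - (1/2)(q_F + q_J) = 0.
Juno's profit: π_J = (103 - 0.5Q)q_J - (32q_J). Setting ∂π_J/∂q_J = 0: 71 - q_J - (1/2)(q_F + q_U) = 0.
Adding the 3 first-order conditions: 223 − 2Q = 0, so Q = 223/2.
Back-substituting: q_F = (85 − 223/4)/(1/2) = 117/2, q_U = (67 − 223/4)/(1/2) = 45/2, q_J = (71 − 223/4)/(1/2) = 61/2.

58.50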